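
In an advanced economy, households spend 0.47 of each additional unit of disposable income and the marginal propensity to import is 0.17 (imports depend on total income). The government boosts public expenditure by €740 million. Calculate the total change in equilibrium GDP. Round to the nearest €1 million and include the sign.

Government-spending multiplier = 1/(1 − c + m) = 1/(1 − 0.47 + 0.17) = 1/0.7 ≈ 1.429.
ΔY = k × ΔG = (+€740 million) / 0.7 ≈ +€1,057 million.

+€1,057 million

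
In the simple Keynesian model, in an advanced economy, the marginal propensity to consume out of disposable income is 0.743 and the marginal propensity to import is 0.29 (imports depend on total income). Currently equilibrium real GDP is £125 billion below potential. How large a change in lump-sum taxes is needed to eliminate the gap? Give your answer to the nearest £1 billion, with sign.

−£92 billion

Spending multiplier = 1/(1 − c + m) = 1/(1 − 0.743 + 0.29) = 1/0.547 ≈ 1.828.
Tax multiplier = −c·k = −0.743/0.547 ≈ −1.358. Need ΔY = +£125 billion, so ΔT = ΔY/(−c·k) = −(+£125 billion) × 0.547 / 0.743 ≈ −£92 billion.
The government should cut lump-sum taxes by £92 billion.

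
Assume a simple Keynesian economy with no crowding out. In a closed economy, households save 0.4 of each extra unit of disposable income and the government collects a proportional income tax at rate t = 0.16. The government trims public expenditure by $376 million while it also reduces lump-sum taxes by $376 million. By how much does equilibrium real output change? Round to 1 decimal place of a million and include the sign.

−$303.2 million

MPC = 1 − MPS = 1 − 0.4 = 0.6.
Expenditure multiplier = 1/(1 − c(1−t)) = 1/(1 − 0.6×0.84) = 1/0.496 ≈ 2.016.
ΔG contributes k·ΔG = (−$376 million) / 0.496 ≈ −$758.1 million.
ΔT of −$376 million changes first-round spending by −c·ΔT = +$225.6 million, contributing k·(−c·ΔT) = (+$225.6 million) / 0.496 ≈ +$454.8 million.
Net ΔY = k(ΔG − c·ΔT) = (−$150.4 million) / 0.496 ≈ −$303.2 million.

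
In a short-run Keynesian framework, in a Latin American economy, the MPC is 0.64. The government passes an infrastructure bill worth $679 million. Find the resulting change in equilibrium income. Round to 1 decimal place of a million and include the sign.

+$1,886.1 million

Government-spending multiplier = 1/(1 − MPC) = 1/(1 − 0.64) = 1/0.36 ≈ 2.778.
ΔY = k × ΔG = (+$679 million) / 0.36 ≈ +$1,886.1 million.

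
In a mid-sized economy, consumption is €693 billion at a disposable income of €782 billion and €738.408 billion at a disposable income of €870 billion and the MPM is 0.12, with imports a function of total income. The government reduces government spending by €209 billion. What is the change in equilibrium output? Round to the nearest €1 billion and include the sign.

MPC = ΔC/ΔYd = (738.408 − 693)/(870 − 782) = 45.408/88 = 0.516.
Government-spending multiplier = 1/(1 − c + m) = 1/(1 − 0.516 + 0.12) = 1/0.604 ≈ 1.656.
ΔY = k × ΔG = (−€209 billion) / 0.604 ≈ −€346 billion.

−€346 billion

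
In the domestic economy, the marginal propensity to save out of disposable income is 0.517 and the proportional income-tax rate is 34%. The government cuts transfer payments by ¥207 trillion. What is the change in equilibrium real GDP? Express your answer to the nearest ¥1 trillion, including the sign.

−¥147 trillion

MPC = 1 − MPS = 1 − 0.517 = 0.483.
The transfer change shifts disposable income by −¥207 trillion, so first-round consumption changes by c·ΔTR = 0.483 × (−¥207 trillion) = −¥99.981 trillion.
Expenditure multiplier = 1/(1 − c(1−t)) = 1/(1 − 0.483×0.66) = 1/0.68122 ≈ 1.468.
The transfer multiplier is c × k ≈ 0.709, so ΔY = k × (c·ΔTR) = (−¥99.981 trillion) / 0.68122 ≈ −¥147 trillion.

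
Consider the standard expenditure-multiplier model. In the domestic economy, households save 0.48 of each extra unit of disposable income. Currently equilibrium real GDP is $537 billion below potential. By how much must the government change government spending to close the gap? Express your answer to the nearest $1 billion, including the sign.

+$258 billion

MPC = 1 − MPS = 1 − 0.48 = 0.52.
Spending multiplier = 1/(1 − MPC) = 1/(1 − 0.52) = 1/0.48 ≈ 2.083.
Need ΔY = +$537 billion, so ΔG = ΔY/k = (+$537 billion) × 0.48 ≈ +$258 billion.
The government should increase government spending by $258 billion.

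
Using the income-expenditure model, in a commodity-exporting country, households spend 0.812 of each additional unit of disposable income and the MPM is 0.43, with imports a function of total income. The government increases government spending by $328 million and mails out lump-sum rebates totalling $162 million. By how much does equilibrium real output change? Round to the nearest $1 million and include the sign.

Expenditure multiplier = 1/(1 − c + m) = 1/(1 − 0.812 + 0.43) = 1/0.618 ≈ 1.618.
ΔG contributes k·ΔG = (+$328 million) / 0.618 ≈ +$530.7 million.
ΔT of −$162 million changes first-round spending by −c·ΔT = +$131.544 million, contributing k·(−c·ΔT) = (+$131.544 million) / 0.618 ≈ +$212.9 million.
Net ΔY = k(ΔG − c·ΔT) = (+$459.544 million) / 0.618 ≈ +$744 million.

+$744 million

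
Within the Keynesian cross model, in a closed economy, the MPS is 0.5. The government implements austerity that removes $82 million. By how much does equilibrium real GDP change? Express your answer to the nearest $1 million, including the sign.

MPC = 1 − MPS = 1 − 0.5 = 0.5.
Spending multiplier = 1/(1 − MPC) = 1/(1 − 0.5) = 1/0.5 = 2.
ΔY = k × ΔG = (−$82 million) / 0.5 = −$164 million.

−$164 million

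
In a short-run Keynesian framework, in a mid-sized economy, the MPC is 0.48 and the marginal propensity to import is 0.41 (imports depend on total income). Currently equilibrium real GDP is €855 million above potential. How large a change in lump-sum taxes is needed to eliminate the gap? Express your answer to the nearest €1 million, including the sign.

Spending multiplier = 1/(1 − c + m) = 1/(1 − 0.48 + 0.41) = 1/0.93 ≈ 1.075.
Tax multiplier = −c·k = −0.48/0.93 ≈ −0.516. Need ΔY = −€855 million, so ΔT = ΔY/(−c·k) = −(−€855 million) × 0.93 / 0.48 ≈ +€1,657 million.
The government should raise lump-sum taxes by €1,657 million.

+€1,657 million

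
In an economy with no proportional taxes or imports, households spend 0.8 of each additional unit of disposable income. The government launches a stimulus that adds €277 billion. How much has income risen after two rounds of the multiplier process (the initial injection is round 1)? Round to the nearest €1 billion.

€499 billion

Round 1 adds ΔG = €277 billion; each later round is MPC = 0.8 times the previous.
After 2 rounds: 277 + 221.6 = ΔG·(1 − c^2)/(1 − c) = 277 × (1 − 0.64)/0.2 ≈ €499 billion.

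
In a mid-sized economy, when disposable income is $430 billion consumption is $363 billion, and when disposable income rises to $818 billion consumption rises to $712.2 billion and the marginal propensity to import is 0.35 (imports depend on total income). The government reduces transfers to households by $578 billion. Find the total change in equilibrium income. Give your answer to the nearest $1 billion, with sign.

−$1,156 billion

MPC = ΔC/ΔYd = (712.2 − 363)/(818 − 430) = 349.2/388 = 0.9.
The transfer change shifts disposable income by −$578 billion, so first-round consumption changes by c·ΔTR = 0.9 × (−$578 billion) = −$520.2 billion.
Expenditure multiplier = 1/(1 − c + m) = 1/(1 − 0.9 + 0.35) = 1/0.45 ≈ 2.222.
The transfer multiplier is c × k = 2, so ΔY = k × (c·ΔTR) = (−$520.2 billion) / 0.45 = −$1,156 billion.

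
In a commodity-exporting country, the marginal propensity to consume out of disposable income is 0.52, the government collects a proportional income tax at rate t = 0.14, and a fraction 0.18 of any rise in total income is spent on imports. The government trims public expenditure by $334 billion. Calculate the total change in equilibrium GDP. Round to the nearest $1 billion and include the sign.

−$456 billion

Expenditure multiplier = 1/(1 − c(1−t) + m) = 1/(1 − 0.52×0.86 + 0.18) = 1/0.7328 ≈ 1.365.
ΔY = k × ΔG = (−$334 billion) / 0.7328 ≈ −$456 billion.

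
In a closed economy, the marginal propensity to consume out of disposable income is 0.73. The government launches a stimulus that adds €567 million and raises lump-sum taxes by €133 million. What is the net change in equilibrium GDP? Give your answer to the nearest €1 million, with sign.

Expenditure multiplier = 1/(1 − MPC) = 1/(1 − 0.73) = 1/0.27 ≈ 3.704.
ΔG contributes k·ΔG = (+€567 million) / 0.27 = +€2,100 million.
ΔT of +€133 million changes first-round spending by −c·ΔT = −€97.09 million, contributing k·(−c·ΔT) = (−€97.09 million) / 0.27 ≈ −€359.6 million.
Net ΔY = k(ΔG − c·ΔT) = (+€469.91 million) / 0.27 ≈ +€1,740 million.

+€1,740 million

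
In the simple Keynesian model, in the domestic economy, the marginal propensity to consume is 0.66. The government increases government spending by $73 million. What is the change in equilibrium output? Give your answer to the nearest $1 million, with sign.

Spending multiplier = 1/(1 − MPC) = 1/(1 − 0.66) = 1/0.34 ≈ 2.941.
ΔY = k × ΔG = (+$73 million) / 0.34 ≈ +$215 million.

+$215 million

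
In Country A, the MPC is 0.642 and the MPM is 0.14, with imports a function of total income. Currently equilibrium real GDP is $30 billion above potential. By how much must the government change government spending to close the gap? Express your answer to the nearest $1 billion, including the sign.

Spending multiplier = 1/(1 − c + m) = 1/(1 − 0.642 + 0.14) = 1/0.498 ≈ 2.008.
Need ΔY = −$30 billion, so ΔG = ΔY/k = (−$30 billion) × 0.498 ≈ −$15 billion.
The government should cut government spending by $15 billion.

−$15 billion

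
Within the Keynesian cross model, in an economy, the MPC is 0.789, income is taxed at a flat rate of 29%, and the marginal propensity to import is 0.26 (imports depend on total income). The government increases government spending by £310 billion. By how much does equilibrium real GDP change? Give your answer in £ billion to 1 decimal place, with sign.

Expenditure multiplier = 1/(1 − c(1−t) + m) = 1/(1 − 0.789×0.71 + 0.26) = 1/0.69981 ≈ 1.429.
ΔY = k × ΔG = (+£310 billion) / 0.69981 ≈ +£443 billion.

+£443.0 billion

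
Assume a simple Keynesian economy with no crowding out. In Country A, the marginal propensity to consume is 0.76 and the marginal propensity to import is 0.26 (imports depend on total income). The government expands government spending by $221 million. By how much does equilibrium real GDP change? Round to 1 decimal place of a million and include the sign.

+$442.0 million

Expenditure multiplier = 1/(1 − c + m) = 1/(1 − 0.76 + 0.26) = 1/0.5 = 2.
ΔY = k × ΔG = (+$221 million) / 0.5 = +$442 million.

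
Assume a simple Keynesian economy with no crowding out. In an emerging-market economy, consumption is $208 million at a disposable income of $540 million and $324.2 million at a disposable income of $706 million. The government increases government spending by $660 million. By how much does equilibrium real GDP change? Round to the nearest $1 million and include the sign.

MPC = ΔC/ΔYd = (324.2 − 208)/(706 − 540) = 116.2/166 = 0.7.
Expenditure multiplier = 1/(1 − MPC) = 1/(1 − 0.7) = 1/0.3 ≈ 3.333.
ΔY = k × ΔG = (+$660 million) / 0.3 = +$2,200 million.

+$2,200 million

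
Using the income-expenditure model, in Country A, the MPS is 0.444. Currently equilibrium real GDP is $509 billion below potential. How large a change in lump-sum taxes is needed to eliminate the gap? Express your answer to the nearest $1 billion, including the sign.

MPC = 1 − MPS = 1 − 0.444 = 0.556.
Spending multiplier = 1/(1 − MPC) = 1/(1 − 0.556) = 1/0.444 ≈ 2.252.
Tax multiplier = −c·k = −0.556/0.444 ≈ −1.252. Need ΔY = +$509 billion, so ΔT = ΔY/(−c·k) = −(+$509 billion) × 0.444 / 0.556 ≈ −$406 billion.
The government should cut lump-sum taxes by $406 billion.

−$406 billion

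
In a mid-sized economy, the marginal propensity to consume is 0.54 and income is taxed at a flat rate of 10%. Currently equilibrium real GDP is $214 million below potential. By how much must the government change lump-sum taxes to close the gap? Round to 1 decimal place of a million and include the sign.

−$203.7 million

Spending multiplier = 1/(1 − c(1−t)) = 1/(1 − 0.54×0.9) = 1/0.514 ≈ 1.946.
Tax multiplier = −c·k = −0.54/0.514 ≈ −1.051. Need ΔY = +$214 million, so ΔT = ΔY/(−c·k) = −(+$214 million) × 0.514 / 0.54 ≈ −$203.7 million.
The government should cut lump-sum taxes by $203.7 million.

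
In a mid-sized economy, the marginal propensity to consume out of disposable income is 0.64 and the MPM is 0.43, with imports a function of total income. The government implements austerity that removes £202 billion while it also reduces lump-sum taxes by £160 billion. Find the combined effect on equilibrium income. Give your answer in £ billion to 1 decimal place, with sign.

Expenditure multiplier = 1/(1 − c + m) = 1/(1 − 0.64 + 0.43) = 1/0.79 ≈ 1.266.
ΔG contributes k·ΔG = (−£202 billion) / 0.79 ≈ −£255.7 billion.
ΔT of −£160 billion changes first-round spending by −c·ΔT = +£102.4 billion, contributing k·(−c·ΔT) = (+£102.4 billion) / 0.79 ≈ +£129.6 billion.
Net ΔY = k(ΔG − c·ΔT) = (−£99.6 billion) / 0.79 ≈ −£126.1 billion.

−£126.1 billion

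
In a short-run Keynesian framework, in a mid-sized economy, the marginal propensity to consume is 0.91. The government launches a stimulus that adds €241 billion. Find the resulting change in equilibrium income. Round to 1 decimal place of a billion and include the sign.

+€2,677.8 billion

Government-spending multiplier = 1/(1 − MPC) = 1/(1 − 0.91) = 1/0.09 ≈ 11.111.
ΔY = k × ΔG = (+€241 billion) / 0.09 ≈ +€2,677.8 billion.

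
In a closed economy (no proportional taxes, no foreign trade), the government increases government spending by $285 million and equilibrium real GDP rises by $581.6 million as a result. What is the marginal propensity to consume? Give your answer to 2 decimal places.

Implied spending multiplier k = ΔY/ΔG = 581.6/285 ≈ 2.0407.
Since k = 1/(1 − MPC), MPC = 1 − 1/k = 1 − ΔG/ΔY = 1 − 285/581.6 ≈ 0.51.

0.51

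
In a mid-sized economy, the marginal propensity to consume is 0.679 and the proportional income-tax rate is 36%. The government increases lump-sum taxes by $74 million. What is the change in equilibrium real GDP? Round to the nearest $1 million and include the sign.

A lump-sum tax change of +$74 million shifts disposable income by −$74 million; first-round consumption changes by −c × ΔT = −0.679 × (+$74 million) = −$50.246 million.
Expenditure multiplier = 1/(1 − c(1−t)) = 1/(1 − 0.679×0.64) = 1/0.56544 ≈ 1.769.
The tax multiplier is −c × k ≈ −1.201, so ΔY = k × (−c·ΔT) = (−$50.246 million) / 0.56544 ≈ −$89 million.

−$89 million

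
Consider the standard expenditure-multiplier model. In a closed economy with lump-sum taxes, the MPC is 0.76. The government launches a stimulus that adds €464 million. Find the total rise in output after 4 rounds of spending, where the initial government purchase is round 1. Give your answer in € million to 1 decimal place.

Round 1 adds ΔG = €464 million; each later round is MPC = 0.76 times the previous.
After 4 rounds: 464 + 352.64 + 268.0064 + 203.684864 = ΔG·(1 − c^4)/(1 − c) = 464 × (1 − 0.33362176)/0.24 ≈ €1,288.3 million.

€1,288.3 million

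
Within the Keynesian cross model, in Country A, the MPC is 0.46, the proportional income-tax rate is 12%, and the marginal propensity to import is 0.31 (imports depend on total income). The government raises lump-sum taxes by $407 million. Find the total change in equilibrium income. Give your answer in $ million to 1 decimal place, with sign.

A lump-sum tax change of +$407 million shifts disposable income by −$407 million; first-round consumption changes by −c × ΔT = −0.46 × (+$407 million) = −$187.22 million.
Expenditure multiplier = 1/(1 − c(1−t) + m) = 1/(1 − 0.46×0.88 + 0.31) = 1/0.9052 ≈ 1.105.
The tax multiplier is −c × k ≈ −0.508, so ΔY = k × (−c·ΔT) = (−$187.22 million) / 0.9052 ≈ −$206.8 million.

−$206.8 million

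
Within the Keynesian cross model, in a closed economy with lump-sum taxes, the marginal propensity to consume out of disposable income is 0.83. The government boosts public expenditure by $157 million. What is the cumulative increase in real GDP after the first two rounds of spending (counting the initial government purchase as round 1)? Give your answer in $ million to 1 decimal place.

$287.3 million

Round 1 adds ΔG = $157 million; each later round is MPC = 0.83 times the previous.
After 2 rounds: 157 + 130.31 = ΔG·(1 − c^2)/(1 − c) = 157 × (1 − 0.6889)/0.17 ≈ $287.3 million.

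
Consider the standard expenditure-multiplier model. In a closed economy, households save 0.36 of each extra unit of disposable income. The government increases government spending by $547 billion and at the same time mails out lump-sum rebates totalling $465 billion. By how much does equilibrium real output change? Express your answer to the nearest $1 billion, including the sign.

MPC = 1 − MPS = 1 − 0.36 = 0.64.
Expenditure multiplier = 1/(1 − MPC) = 1/(1 − 0.64) = 1/0.36 ≈ 2.778.
ΔG contributes k·ΔG = (+$547 billion) / 0.36 ≈ +$1,519.4 billion.
ΔT of −$465 billion changes first-round spending by −c·ΔT = +$297.6 billion, contributing k·(−c·ΔT) = (+$297.6 billion) / 0.36 ≈ +$826.7 billion.
Net ΔY = k(ΔG − c·ΔT) = (+$844.6 billion) / 0.36 ≈ +$2,346 billion.

+$2,346 billion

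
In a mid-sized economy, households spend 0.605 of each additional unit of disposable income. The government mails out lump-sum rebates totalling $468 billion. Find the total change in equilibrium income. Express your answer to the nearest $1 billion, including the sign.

+$717 billion

A lump-sum tax change of −$468 billion shifts disposable income by +$468 billion; first-round consumption changes by −c × ΔT = −0.605 × (−$468 billion) = +$283.14 billion.
Expenditure multiplier = 1/(1 − MPC) = 1/(1 − 0.605) = 1/0.395 ≈ 2.532.
The tax multiplier is −c × k ≈ −1.532, so ΔY = k × (−c·ΔT) = (+$283.14 billion) / 0.395 ≈ +$717 billion.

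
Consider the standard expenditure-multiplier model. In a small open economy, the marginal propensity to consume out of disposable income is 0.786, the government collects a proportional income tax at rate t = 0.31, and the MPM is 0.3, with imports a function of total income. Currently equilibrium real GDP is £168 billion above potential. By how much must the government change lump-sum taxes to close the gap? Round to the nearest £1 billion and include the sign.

Spending multiplier = 1/(1 − c(1−t) + m) = 1/(1 − 0.786×0.69 + 0.3) = 1/0.75766 ≈ 1.32.
Tax multiplier = −c·k = −0.786/0.75766 ≈ −1.037. Need ΔY = −£168 billion, so ΔT = ΔY/(−c·k) = −(−£168 billion) × 0.75766 / 0.786 ≈ +£162 billion.
The government should raise lump-sum taxes by £162 billion.

+£162 billion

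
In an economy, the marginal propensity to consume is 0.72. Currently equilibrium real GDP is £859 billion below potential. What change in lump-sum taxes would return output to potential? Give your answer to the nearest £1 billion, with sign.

Spending multiplier = 1/(1 − MPC) = 1/(1 − 0.72) = 1/0.28 ≈ 3.571.
Tax multiplier = −c·k = −0.72/0.28 ≈ −2.571. Need ΔY = +£859 billion, so ΔT = ΔY/(−c·k) = −(+£859 billion) × 0.28 / 0.72 ≈ −£334 billion.
The government should cut lump-sum taxes by £334 billion.

−£334 billion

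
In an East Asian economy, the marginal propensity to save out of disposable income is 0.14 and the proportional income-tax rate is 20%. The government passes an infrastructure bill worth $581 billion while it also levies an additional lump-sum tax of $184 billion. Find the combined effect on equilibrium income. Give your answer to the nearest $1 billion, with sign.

+$1,355 billion

MPC = 1 − MPS = 1 − 0.14 = 0.86.
Expenditure multiplier = 1/(1 − c(1−t)) = 1/(1 − 0.86×0.8) = 1/0.312 ≈ 3.205.
ΔG contributes k·ΔG = (+$581 billion) / 0.312 ≈ +$1,862.2 billion.
ΔT of +$184 billion changes first-round spending by −c·ΔT = −$158.24 billion, contributing k·(−c·ΔT) = (−$158.24 billion) / 0.312 ≈ −$507.2 billion.
Net ΔY = k(ΔG − c·ΔT) = (+$422.76 billion) / 0.312 = +$1,355 billion.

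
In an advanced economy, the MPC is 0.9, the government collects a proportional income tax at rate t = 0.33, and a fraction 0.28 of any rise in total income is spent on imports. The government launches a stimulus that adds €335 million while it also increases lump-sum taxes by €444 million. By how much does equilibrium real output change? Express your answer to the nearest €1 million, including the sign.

−€95 million

Expenditure multiplier = 1/(1 − c(1−t) + m) = 1/(1 − 0.9×0.67 + 0.28) = 1/0.677 ≈ 1.477.
ΔG contributes k·ΔG = (+€335 million) / 0.677 ≈ +€494.8 million.
ΔT of +€444 million changes first-round spending by −c·ΔT = −€399.6 million, contributing k·(−c·ΔT) = (−€399.6 million) / 0.677 ≈ −€590.3 million.
Net ΔY = k(ΔG − c·ΔT) = (−€64.6 million) / 0.677 ≈ −€95 million.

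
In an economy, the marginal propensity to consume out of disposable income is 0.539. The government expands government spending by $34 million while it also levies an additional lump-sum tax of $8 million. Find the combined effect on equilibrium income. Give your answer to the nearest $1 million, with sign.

+$64 million

Expenditure multiplier = 1/(1 − MPC) = 1/(1 − 0.539) = 1/0.461 ≈ 2.169.
ΔG contributes k·ΔG = (+$34 million) / 0.461 ≈ +$73.8 million.
ΔT of +$8 million changes first-round spending by −c·ΔT = −$4.312 million, contributing k·(−c·ΔT) = (−$4.312 million) / 0.461 ≈ −$9.4 million.
Net ΔY = k(ΔG − c·ΔT) = (+$29.688 million) / 0.461 ≈ +$64 million.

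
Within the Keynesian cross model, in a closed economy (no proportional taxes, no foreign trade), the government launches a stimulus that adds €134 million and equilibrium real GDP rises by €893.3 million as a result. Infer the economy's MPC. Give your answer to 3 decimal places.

0.850

Implied spending multiplier k = ΔY/ΔG = 893.3/134 ≈ 6.6664.
Since k = 1/(1 − MPC), MPC = 1 − 1/k = 1 − ΔG/ΔY = 1 − 134/893.3 ≈ 0.850.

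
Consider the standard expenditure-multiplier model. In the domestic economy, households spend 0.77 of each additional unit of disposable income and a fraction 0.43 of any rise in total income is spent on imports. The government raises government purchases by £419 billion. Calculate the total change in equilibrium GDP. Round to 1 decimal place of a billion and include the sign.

Government-spending multiplier = 1/(1 − c + m) = 1/(1 − 0.77 + 0.43) = 1/0.66 ≈ 1.515.
ΔY = k × ΔG = (+£419 billion) / 0.66 ≈ +£634.8 billion.

+£634.8 billion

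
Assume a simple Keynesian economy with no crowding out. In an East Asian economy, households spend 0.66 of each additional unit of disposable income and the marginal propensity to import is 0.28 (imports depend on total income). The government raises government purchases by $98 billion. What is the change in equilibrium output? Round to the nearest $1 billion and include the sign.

+$158 billion

Expenditure multiplier = 1/(1 − c + m) = 1/(1 − 0.66 + 0.28) = 1/0.62 ≈ 1.613.
ΔY = k × ΔG = (+$98 billion) / 0.62 ≈ +$158 billion.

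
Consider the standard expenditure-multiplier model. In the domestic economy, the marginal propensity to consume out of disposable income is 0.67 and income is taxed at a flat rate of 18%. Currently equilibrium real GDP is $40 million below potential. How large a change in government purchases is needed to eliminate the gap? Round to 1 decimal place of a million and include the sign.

Spending multiplier = 1/(1 − c(1−t)) = 1/(1 − 0.67×0.82) = 1/0.4506 ≈ 2.219.
Need ΔY = +$40 million, so ΔG = ΔY/k = (+$40 million) × 0.4506 ≈ +$18 million.
The government should increase government purchases by $18 million.

+$18.0 million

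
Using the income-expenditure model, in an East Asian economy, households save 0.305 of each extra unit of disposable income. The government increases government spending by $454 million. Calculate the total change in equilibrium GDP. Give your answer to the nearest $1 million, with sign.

+$1,489 million

MPC = 1 − MPS = 1 − 0.305 = 0.695.
Expenditure multiplier = 1/(1 − MPC) = 1/(1 − 0.695) = 1/0.305 ≈ 3.279.
ΔY = k × ΔG = (+$454 million) / 0.305 ≈ +$1,489 million.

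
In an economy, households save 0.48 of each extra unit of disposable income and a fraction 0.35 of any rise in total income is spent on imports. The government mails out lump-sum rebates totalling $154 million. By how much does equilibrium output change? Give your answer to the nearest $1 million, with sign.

+$96 million

MPC = 1 − MPS = 1 − 0.48 = 0.52.
A lump-sum tax change of −$154 million shifts disposable income by +$154 million; first-round consumption changes by −c × ΔT = −0.52 × (−$154 million) = +$80.08 million.
Expenditure multiplier = 1/(1 − c + m) = 1/(1 − 0.52 + 0.35) = 1/0.83 ≈ 1.205.
The tax multiplier is −c × k ≈ −0.627, so ΔY = k × (−c·ΔT) = (+$80.08 million) / 0.83 ≈ +$96 million.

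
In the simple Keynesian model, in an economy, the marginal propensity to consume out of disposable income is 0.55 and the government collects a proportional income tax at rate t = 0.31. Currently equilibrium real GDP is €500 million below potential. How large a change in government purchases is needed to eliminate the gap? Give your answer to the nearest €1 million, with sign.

+€310 million

Spending multiplier = 1/(1 − c(1−t)) = 1/(1 − 0.55×0.69) = 1/0.6205 ≈ 1.612.
Need ΔY = +€500 million, so ΔG = ΔY/k = (+€500 million) × 0.6205 ≈ +€310 million.
The government should increase government purchases by €310 million.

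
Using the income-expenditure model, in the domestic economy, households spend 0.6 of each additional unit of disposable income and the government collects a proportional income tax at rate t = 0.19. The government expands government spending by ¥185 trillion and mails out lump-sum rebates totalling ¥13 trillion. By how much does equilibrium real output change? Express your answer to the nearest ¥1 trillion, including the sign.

+¥375 trillion

Expenditure multiplier = 1/(1 − c(1−t)) = 1/(1 − 0.6×0.81) = 1/0.514 ≈ 1.946.
ΔG contributes k·ΔG = (+¥185 trillion) / 0.514 ≈ +¥359.9 trillion.
ΔT of −¥13 trillion changes first-round spending by −c·ΔT = +¥7.8 trillion, contributing k·(−c·ΔT) = (+¥7.8 trillion) / 0.514 ≈ +¥15.2 trillion.
Net ΔY = k(ΔG − c·ΔT) = (+¥192.8 trillion) / 0.514 ≈ +¥375 trillion.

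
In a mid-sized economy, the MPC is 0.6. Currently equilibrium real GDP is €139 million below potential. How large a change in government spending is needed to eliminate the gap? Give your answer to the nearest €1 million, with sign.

+€56 million

Spending multiplier = 1/(1 − MPC) = 1/(1 − 0.6) = 1/0.4 = 2.5.
Need ΔY = +€139 million, so ΔG = ΔY/k = (+€139 million) × 0.4 ≈ +€56 million.
The government should increase government spending by €56 million.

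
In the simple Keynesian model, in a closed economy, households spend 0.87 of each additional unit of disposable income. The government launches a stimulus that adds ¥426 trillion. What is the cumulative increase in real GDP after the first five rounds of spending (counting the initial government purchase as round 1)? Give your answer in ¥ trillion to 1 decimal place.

Round 1 adds ΔG = ¥426 trillion; each later round is MPC = 0.87 times the previous.
After 5 rounds: 426 + 370.62 + 322.4394 + 280.522278 + 244.05438186 = ΔG·(1 − c^5)/(1 − c) = 426 × (1 − 0.4984209207)/0.13 ≈ ¥1,643.6 trillion.

¥1,643.6 trillion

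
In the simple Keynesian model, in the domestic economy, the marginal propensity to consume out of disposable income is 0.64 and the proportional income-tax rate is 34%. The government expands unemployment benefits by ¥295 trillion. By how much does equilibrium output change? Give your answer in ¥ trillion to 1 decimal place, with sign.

+¥326.9 trillion

The transfer change shifts disposable income by +¥295 trillion, so first-round consumption changes by c·ΔTR = 0.64 × (+¥295 trillion) = +¥188.8 trillion.
Expenditure multiplier = 1/(1 − c(1−t)) = 1/(1 − 0.64×0.66) = 1/0.5776 ≈ 1.731.
The transfer multiplier is c × k ≈ 1.108, so ΔY = k × (c·ΔTR) = (+¥188.8 trillion) / 0.5776 ≈ +¥326.9 trillion.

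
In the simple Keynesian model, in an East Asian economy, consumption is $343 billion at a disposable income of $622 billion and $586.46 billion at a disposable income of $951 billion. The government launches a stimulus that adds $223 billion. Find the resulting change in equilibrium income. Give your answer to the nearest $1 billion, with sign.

+$858 billion

MPC = ΔC/ΔYd = (586.46 − 343)/(951 − 622) = 243.46/329 = 0.74.
Expenditure multiplier = 1/(1 − MPC) = 1/(1 − 0.74) = 1/0.26 ≈ 3.846.
ΔY = k × ΔG = (+$223 billion) / 0.26 ≈ +$858 billion.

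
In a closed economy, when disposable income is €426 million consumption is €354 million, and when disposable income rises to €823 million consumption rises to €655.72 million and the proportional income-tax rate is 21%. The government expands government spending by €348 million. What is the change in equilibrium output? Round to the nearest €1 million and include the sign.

+€871 million

MPC = ΔC/ΔYd = (655.72 − 354)/(823 − 426) = 301.72/397 = 0.76.
Expenditure multiplier = 1/(1 − c(1−t)) = 1/(1 − 0.76×0.79) = 1/0.3996 ≈ 2.503.
ΔY = k × ΔG = (+€348 million) / 0.3996 ≈ +€871 million.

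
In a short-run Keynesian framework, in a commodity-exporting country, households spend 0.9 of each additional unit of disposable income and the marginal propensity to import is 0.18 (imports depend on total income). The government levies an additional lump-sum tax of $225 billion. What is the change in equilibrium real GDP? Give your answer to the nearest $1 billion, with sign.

−$723 billion

A lump-sum tax change of +$225 billion shifts disposable income by −$225 billion; first-round consumption changes by −c × ΔT = −0.9 × (+$225 billion) = −$202.5 billion.
Expenditure multiplier = 1/(1 − c + m) = 1/(1 − 0.9 + 0.18) = 1/0.28 ≈ 3.571.
The tax multiplier is −c × k ≈ −3.214, so ΔY = k × (−c·ΔT) = (−$202.5 billion) / 0.28 ≈ −$723 billion.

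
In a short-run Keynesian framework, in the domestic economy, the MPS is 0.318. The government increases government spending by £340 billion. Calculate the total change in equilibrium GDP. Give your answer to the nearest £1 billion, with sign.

MPC = 1 − MPS = 1 − 0.318 = 0.682.
Expenditure multiplier = 1/(1 − MPC) = 1/(1 − 0.682) = 1/0.318 ≈ 3.145.
ΔY = k × ΔG = (+£340 billion) / 0.318 ≈ +£1,069 billion.

+£1,069 billion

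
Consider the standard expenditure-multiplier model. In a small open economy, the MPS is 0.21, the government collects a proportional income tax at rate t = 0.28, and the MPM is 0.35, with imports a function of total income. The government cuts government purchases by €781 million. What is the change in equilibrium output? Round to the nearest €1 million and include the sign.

−€1,000 million

MPC = 1 − MPS = 1 − 0.21 = 0.79.
Government-spending multiplier = 1/(1 − c(1−t) + m) = 1/(1 − 0.79×0.72 + 0.35) = 1/0.7812 ≈ 1.28.
ΔY = k × ΔG = (−€781 million) / 0.7812 ≈ −€1,000 million.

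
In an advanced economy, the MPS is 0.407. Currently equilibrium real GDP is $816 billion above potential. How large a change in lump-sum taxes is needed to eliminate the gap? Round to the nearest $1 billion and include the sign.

MPC = 1 − MPS = 1 − 0.407 = 0.593.
Spending multiplier = 1/(1 − MPC) = 1/(1 − 0.593) = 1/0.407 ≈ 2.457.
Tax multiplier = −c·k = −0.593/0.407 ≈ −1.457. Need ΔY = −$816 billion, so ΔT = ΔY/(−c·k) = −(−$816 billion) × 0.407 / 0.593 ≈ +$560 billion.
The government should raise lump-sum taxes by $560 billion.

+$560 billion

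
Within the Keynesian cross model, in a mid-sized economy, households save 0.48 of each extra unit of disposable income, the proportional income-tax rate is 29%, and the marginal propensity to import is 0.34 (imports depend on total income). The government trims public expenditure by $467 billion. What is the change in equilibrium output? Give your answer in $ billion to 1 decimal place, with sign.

MPC = 1 − MPS = 1 − 0.48 = 0.52.
Spending multiplier = 1/(1 − c(1−t) + m) = 1/(1 − 0.52×0.71 + 0.34) = 1/0.9708 ≈ 1.03.
ΔY = k × ΔG = (−$467 billion) / 0.9708 ≈ −$481 billion.

−$481.0 billion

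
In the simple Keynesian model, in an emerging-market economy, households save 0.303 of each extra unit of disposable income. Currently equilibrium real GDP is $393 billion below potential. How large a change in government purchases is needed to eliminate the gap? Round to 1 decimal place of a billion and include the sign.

MPC = 1 − MPS = 1 − 0.303 = 0.697.
Spending multiplier = 1/(1 − MPC) = 1/(1 − 0.697) = 1/0.303 ≈ 3.3.
Need ΔY = +$393 billion, so ΔG = ΔY/k = (+$393 billion) × 0.303 ≈ +$119.1 billion.
The government should increase government purchases by $119.1 billion.

+$119.1 billion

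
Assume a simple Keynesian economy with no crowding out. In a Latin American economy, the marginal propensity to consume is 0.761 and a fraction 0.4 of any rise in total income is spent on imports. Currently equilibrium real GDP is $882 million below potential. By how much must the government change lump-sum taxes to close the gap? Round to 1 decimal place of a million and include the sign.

−$740.6 million

Spending multiplier = 1/(1 − c + m) = 1/(1 − 0.761 + 0.4) = 1/0.639 ≈ 1.565.
Tax multiplier = −c·k = −0.761/0.639 ≈ −1.191. Need ΔY = +$882 million, so ΔT = ΔY/(−c·k) = −(+$882 million) × 0.639 / 0.761 ≈ −$740.6 million.
The government should cut lump-sum taxes by $740.6 million.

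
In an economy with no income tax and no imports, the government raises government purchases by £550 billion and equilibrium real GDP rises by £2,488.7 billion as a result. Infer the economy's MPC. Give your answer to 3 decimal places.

0.779

Implied spending multiplier k = ΔY/ΔG = 2,488.7/550 ≈ 4.5249.
Since k = 1/(1 − MPC), MPC = 1 − 1/k = 1 − ΔG/ΔY = 1 − 550/2,488.7 ≈ 0.779.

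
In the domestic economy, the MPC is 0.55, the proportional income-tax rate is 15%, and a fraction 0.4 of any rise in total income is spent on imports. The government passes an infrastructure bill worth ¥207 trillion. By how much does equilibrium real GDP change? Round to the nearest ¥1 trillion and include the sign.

Expenditure multiplier = 1/(1 − c(1−t) + m) = 1/(1 − 0.55×0.85 + 0.4) = 1/0.9325 ≈ 1.072.
ΔY = k × ΔG = (+¥207 trillion) / 0.9325 ≈ +¥222 trillion.

+¥222 trillion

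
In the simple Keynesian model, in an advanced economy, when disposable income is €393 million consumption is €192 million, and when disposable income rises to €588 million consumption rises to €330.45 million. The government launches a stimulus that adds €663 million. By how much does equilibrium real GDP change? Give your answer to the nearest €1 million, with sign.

+€2,286 million

MPC = ΔC/ΔYd = (330.45 − 192)/(588 − 393) = 138.45/195 = 0.71.
Government-spending multiplier = 1/(1 − MPC) = 1/(1 − 0.71) = 1/0.29 ≈ 3.448.
ΔY = k × ΔG = (+€663 million) / 0.29 ≈ +€2,286 million.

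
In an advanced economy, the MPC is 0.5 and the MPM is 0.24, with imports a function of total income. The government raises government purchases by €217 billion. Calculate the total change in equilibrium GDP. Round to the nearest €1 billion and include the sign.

+€293 billion

Spending multiplier = 1/(1 − c + m) = 1/(1 − 0.5 + 0.24) = 1/0.74 ≈ 1.351.
ΔY = k × ΔG = (+€217 billion) / 0.74 ≈ +€293 billion.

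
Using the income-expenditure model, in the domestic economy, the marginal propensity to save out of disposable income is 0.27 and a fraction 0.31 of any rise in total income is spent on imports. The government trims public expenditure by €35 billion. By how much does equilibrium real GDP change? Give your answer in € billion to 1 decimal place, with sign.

−€60.3 billion

MPC = 1 − MPS = 1 − 0.27 = 0.73.
Expenditure multiplier = 1/(1 − c + m) = 1/(1 − 0.73 + 0.31) = 1/0.58 ≈ 1.724.
ΔY = k × ΔG = (−€35 billion) / 0.58 ≈ −€60.3 billion.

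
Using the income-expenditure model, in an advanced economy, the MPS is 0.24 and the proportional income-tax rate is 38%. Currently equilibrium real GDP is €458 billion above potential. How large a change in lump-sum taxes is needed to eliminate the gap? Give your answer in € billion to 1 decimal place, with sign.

+€318.7 billion

MPC = 1 − MPS = 1 − 0.24 = 0.76.
Spending multiplier = 1/(1 − c(1−t)) = 1/(1 − 0.76×0.62) = 1/0.5288 ≈ 1.891.
Tax multiplier = −c·k = −0.76/0.5288 ≈ −1.437. Need ΔY = −€458 billion, so ΔT = ΔY/(−c·k) = −(−€458 billion) × 0.5288 / 0.76 ≈ +€318.7 billion.
The government should raise lump-sum taxes by €318.7 billion.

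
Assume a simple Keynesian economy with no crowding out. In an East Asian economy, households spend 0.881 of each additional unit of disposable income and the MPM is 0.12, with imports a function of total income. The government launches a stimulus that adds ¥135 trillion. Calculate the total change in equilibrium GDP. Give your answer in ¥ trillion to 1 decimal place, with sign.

+¥564.9 trillion

Expenditure multiplier = 1/(1 − c + m) = 1/(1 − 0.881 + 0.12) = 1/0.239 ≈ 4.184.
ΔY = k × ΔG = (+¥135 trillion) / 0.239 ≈ +¥564.9 trillion.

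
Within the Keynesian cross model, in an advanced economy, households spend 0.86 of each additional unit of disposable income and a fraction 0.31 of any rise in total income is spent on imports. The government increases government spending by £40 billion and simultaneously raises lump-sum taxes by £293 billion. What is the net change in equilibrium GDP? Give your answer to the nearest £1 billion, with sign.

−£471 billion

Expenditure multiplier = 1/(1 − c + m) = 1/(1 − 0.86 + 0.31) = 1/0.45 ≈ 2.222.
ΔG contributes k·ΔG = (+£40 billion) / 0.45 ≈ +£88.9 billion.
ΔT of +£293 billion changes first-round spending by −c·ΔT = −£251.98 billion, contributing k·(−c·ΔT) = (−£251.98 billion) / 0.45 ≈ −£560 billion.
Net ΔY = k(ΔG − c·ΔT) = (−£211.98 billion) / 0.45 ≈ −£471 billion.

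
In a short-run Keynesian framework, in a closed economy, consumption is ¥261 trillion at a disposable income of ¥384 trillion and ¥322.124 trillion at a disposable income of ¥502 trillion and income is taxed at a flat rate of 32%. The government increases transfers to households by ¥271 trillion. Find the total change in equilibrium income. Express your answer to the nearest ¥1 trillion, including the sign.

MPC = ΔC/ΔYd = (322.124 − 261)/(502 − 384) = 61.124/118 = 0.518.
The transfer change shifts disposable income by +¥271 trillion, so first-round consumption changes by c·ΔTR = 0.518 × (+¥271 trillion) = +¥140.378 trillion.
Expenditure multiplier = 1/(1 − c(1−t)) = 1/(1 − 0.518×0.68) = 1/0.64776 ≈ 1.544.
The transfer multiplier is c × k ≈ 0.8, so ΔY = k × (c·ΔTR) = (+¥140.378 trillion) / 0.64776 ≈ +¥217 trillion.

+¥217 trillion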